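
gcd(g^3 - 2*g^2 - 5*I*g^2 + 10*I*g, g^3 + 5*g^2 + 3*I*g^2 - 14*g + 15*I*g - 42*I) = g - 2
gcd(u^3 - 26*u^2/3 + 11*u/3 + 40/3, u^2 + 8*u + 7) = u + 1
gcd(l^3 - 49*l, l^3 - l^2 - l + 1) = 1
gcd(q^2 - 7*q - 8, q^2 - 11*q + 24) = q - 8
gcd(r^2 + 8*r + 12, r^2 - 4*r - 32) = 1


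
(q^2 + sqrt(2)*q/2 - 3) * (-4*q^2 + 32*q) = -4*q^4 - 2*sqrt(2)*q^3 + 32*q^3 + 12*q^2 + 16*sqrt(2)*q^2 - 96*q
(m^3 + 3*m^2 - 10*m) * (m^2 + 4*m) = m^5 + 7*m^4 + 2*m^3 - 40*m^2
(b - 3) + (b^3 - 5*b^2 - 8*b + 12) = b^3 - 5*b^2 - 7*b + 9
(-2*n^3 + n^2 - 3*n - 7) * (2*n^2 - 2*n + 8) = -4*n^5 + 6*n^4 - 24*n^3 - 10*n - 56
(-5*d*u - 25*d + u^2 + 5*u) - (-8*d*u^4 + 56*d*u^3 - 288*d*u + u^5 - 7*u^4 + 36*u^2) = 8*d*u^4 - 56*d*u^3 + 283*d*u - 25*d - u^5 + 7*u^4 - 35*u^2 + 5*u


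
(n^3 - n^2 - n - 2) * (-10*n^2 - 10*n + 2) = -10*n^5 + 22*n^3 + 28*n^2 + 18*n - 4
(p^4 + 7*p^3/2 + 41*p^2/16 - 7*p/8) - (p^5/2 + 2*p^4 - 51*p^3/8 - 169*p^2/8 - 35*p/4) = -p^5/2 - p^4 + 79*p^3/8 + 379*p^2/16 + 63*p/8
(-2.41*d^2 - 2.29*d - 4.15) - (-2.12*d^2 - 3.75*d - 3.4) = -0.29*d^2 + 1.46*d - 0.75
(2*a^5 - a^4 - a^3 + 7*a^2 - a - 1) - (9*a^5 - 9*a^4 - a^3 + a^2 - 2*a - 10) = -7*a^5 + 8*a^4 + 6*a^2 + a + 9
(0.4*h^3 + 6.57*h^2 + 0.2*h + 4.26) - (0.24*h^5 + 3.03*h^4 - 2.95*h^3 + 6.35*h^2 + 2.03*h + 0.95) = -0.24*h^5 - 3.03*h^4 + 3.35*h^3 + 0.220000000000001*h^2 - 1.83*h + 3.31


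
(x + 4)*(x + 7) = x^2 + 11*x + 28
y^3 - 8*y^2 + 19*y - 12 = (y - 4)*(y - 3)*(y - 1)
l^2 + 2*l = l*(l + 2)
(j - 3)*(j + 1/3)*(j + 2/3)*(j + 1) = j^4 - j^3 - 43*j^2/9 - 31*j/9 - 2/3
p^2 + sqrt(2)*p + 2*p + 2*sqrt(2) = (p + 2)*(p + sqrt(2))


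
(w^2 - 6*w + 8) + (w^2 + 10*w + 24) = 2*w^2 + 4*w + 32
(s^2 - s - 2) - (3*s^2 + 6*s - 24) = -2*s^2 - 7*s + 22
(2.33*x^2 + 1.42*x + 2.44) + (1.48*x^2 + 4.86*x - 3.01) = 3.81*x^2 + 6.28*x - 0.57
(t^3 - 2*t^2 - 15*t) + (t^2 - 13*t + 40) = t^3 - t^2 - 28*t + 40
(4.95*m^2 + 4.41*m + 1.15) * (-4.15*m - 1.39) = -20.5425*m^3 - 25.182*m^2 - 10.9024*m - 1.5985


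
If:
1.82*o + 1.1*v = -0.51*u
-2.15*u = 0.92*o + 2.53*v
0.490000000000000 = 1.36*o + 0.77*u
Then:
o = 0.12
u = 0.42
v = -0.40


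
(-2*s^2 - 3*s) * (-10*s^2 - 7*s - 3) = 20*s^4 + 44*s^3 + 27*s^2 + 9*s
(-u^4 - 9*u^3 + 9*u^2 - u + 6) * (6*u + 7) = -6*u^5 - 61*u^4 - 9*u^3 + 57*u^2 + 29*u + 42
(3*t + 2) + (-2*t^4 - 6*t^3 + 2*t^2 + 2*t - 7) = -2*t^4 - 6*t^3 + 2*t^2 + 5*t - 5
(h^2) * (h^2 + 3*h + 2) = h^4 + 3*h^3 + 2*h^2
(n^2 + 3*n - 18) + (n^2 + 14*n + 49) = 2*n^2 + 17*n + 31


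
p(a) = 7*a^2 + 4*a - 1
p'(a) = 14*a + 4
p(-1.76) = 13.64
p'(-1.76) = -20.64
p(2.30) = 45.23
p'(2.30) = 36.20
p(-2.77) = 41.63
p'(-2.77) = -34.78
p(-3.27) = 60.77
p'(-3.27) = -41.78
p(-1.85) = 15.56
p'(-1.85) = -21.90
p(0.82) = 6.99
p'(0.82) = 15.48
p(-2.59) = 35.60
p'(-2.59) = -32.26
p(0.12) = -0.42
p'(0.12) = 5.68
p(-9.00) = 530.00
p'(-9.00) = -122.00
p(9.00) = 602.00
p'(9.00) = 130.00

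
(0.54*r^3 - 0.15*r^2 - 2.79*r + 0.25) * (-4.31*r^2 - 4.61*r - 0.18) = -2.3274*r^5 - 1.8429*r^4 + 12.6192*r^3 + 11.8114*r^2 - 0.6503*r - 0.045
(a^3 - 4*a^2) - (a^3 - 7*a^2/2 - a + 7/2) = -a^2/2 + a - 7/2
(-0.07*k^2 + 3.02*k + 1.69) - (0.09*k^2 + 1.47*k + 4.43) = -0.16*k^2 + 1.55*k - 2.74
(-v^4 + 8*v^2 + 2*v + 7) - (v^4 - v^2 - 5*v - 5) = -2*v^4 + 9*v^2 + 7*v + 12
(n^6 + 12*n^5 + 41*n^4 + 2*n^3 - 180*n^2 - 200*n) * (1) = n^6 + 12*n^5 + 41*n^4 + 2*n^3 - 180*n^2 - 200*n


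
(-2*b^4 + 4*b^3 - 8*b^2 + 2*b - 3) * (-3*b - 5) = 6*b^5 - 2*b^4 + 4*b^3 + 34*b^2 - b + 15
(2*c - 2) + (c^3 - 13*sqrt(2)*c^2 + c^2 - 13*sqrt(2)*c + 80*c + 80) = c^3 - 13*sqrt(2)*c^2 + c^2 - 13*sqrt(2)*c + 82*c + 78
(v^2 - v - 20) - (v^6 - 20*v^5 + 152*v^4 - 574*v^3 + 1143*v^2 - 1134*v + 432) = -v^6 + 20*v^5 - 152*v^4 + 574*v^3 - 1142*v^2 + 1133*v - 452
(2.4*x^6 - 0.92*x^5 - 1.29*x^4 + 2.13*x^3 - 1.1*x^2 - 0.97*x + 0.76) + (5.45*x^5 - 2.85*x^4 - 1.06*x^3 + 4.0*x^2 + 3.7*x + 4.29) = 2.4*x^6 + 4.53*x^5 - 4.14*x^4 + 1.07*x^3 + 2.9*x^2 + 2.73*x + 5.05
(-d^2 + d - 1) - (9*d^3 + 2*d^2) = -9*d^3 - 3*d^2 + d - 1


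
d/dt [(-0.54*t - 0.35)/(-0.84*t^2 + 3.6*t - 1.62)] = (-0.4536*t^2 - 0.588*t + 2.1348)/(0.7056*t^4 - 6.048*t^3 + 15.6816*t^2 - 11.664*t + 2.6244)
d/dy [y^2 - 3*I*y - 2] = 2*y - 3*I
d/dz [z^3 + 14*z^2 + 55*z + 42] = 3*z^2 + 28*z + 55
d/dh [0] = 0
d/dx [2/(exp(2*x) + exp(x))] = 2*(-2*exp(x) - 1)*exp(-x)/(exp(x) + 1)^2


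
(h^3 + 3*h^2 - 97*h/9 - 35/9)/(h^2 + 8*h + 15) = (h^2 - 2*h - 7/9)/(h + 3)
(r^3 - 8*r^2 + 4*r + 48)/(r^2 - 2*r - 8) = r - 6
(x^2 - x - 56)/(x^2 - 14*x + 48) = (x + 7)/(x - 6)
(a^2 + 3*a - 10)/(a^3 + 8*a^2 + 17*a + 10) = (a - 2)/(a^2 + 3*a + 2)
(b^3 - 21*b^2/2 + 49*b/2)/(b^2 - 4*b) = (2*b^2 - 21*b + 49)/(2*(b - 4))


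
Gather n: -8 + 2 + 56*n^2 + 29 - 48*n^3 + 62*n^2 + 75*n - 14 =-48*n^3 + 118*n^2 + 75*n + 9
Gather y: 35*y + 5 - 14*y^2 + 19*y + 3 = -14*y^2 + 54*y + 8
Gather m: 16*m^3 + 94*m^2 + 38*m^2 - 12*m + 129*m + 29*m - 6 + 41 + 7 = 16*m^3 + 132*m^2 + 146*m + 42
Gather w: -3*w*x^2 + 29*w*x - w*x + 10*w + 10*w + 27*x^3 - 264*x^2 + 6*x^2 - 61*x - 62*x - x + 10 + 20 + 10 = w*(-3*x^2 + 28*x + 20) + 27*x^3 - 258*x^2 - 124*x + 40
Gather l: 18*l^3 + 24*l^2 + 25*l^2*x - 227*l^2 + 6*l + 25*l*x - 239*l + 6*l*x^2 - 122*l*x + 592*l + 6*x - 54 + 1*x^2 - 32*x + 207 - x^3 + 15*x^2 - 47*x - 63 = 18*l^3 + l^2*(25*x - 203) + l*(6*x^2 - 97*x + 359) - x^3 + 16*x^2 - 73*x + 90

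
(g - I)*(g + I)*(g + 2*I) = g^3 + 2*I*g^2 + g + 2*I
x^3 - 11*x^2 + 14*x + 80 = (x - 8)*(x - 5)*(x + 2)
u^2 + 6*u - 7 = (u - 1)*(u + 7)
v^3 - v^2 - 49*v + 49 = (v - 7)*(v - 1)*(v + 7)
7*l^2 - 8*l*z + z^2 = (-7*l + z)*(-l + z)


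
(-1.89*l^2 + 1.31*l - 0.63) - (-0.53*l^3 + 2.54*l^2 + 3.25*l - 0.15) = 0.53*l^3 - 4.43*l^2 - 1.94*l - 0.48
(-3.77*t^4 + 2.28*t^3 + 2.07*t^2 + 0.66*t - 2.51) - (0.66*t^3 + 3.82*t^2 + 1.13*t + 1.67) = -3.77*t^4 + 1.62*t^3 - 1.75*t^2 - 0.47*t - 4.18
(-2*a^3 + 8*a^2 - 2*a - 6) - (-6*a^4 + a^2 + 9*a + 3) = 6*a^4 - 2*a^3 + 7*a^2 - 11*a - 9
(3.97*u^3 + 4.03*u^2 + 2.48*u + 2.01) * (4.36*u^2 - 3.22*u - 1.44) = 17.3092*u^5 + 4.7874*u^4 - 7.8806*u^3 - 5.0252*u^2 - 10.0434*u - 2.8944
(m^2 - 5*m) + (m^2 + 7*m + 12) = 2*m^2 + 2*m + 12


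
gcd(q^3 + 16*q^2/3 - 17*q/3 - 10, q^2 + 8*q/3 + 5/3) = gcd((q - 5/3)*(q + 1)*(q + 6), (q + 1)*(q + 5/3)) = q + 1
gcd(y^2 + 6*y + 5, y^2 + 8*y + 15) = y + 5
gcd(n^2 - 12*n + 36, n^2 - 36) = n - 6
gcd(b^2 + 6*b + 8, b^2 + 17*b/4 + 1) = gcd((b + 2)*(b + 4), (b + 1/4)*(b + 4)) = b + 4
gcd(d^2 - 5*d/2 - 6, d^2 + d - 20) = d - 4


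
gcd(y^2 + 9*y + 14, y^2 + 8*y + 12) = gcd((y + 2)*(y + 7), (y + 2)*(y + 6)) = y + 2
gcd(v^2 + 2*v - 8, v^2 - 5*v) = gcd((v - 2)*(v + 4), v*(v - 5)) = 1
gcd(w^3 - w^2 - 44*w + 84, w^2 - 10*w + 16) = w - 2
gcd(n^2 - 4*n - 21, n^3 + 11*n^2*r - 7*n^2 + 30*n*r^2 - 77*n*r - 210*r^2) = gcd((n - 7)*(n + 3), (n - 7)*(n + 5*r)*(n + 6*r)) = n - 7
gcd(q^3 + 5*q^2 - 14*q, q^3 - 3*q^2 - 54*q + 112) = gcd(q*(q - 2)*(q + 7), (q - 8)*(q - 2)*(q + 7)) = q^2 + 5*q - 14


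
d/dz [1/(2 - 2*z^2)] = z/(z^2 - 1)^2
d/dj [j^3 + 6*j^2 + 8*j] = 3*j^2 + 12*j + 8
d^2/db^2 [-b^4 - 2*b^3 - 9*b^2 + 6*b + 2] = -12*b^2 - 12*b - 18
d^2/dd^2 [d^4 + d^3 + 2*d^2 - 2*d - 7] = 12*d^2 + 6*d + 4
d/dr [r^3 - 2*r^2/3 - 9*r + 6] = 3*r^2 - 4*r/3 - 9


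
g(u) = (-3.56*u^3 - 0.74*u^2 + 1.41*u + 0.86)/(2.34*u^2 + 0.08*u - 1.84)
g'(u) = (-4.68*u - 0.08)*(-3.56*u^3 - 0.74*u^2 + 1.41*u + 0.86)/(2.34*u^2 + 0.08*u - 1.84)^2 + (-10.68*u^2 - 1.48*u + 1.41)/(2.34*u^2 + 0.08*u - 1.84) = (-8.3304*u^4 - 0.5696*u^3 + 16.2926*u^2 - 1.3016*u - 2.6632)/(5.4756*u^4 + 0.3744*u^3 - 8.6048*u^2 - 0.2944*u + 3.3856)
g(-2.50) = 3.84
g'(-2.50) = -1.35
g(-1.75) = 2.93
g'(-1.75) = -0.95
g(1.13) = -2.93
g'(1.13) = 1.48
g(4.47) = -7.19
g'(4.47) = -1.49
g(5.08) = -8.10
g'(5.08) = -1.50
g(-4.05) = 6.06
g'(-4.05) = -1.47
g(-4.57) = 6.83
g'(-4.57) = -1.49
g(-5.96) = 8.91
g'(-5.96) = -1.50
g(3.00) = -5.02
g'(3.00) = -1.45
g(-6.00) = 8.97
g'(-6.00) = -1.50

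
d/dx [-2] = 0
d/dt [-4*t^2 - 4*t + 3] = -8*t - 4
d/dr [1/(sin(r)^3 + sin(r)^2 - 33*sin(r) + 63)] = -(3*sin(r) + 11)*cos(r)/((sin(r) - 3)^3*(sin(r) + 7)^2)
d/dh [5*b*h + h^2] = 5*b + 2*h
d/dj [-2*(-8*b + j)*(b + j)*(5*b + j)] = 86*b^2 + 8*b*j - 6*j^2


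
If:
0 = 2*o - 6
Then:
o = 3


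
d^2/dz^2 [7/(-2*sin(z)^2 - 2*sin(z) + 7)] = 14*(8*sin(z)^4 + 6*sin(z)^3 + 18*sin(z)^2 - 5*sin(z) - 18)/(2*sin(z) - cos(2*z) - 6)^3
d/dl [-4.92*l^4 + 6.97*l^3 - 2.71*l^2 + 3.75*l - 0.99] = -19.68*l^3 + 20.91*l^2 - 5.42*l + 3.75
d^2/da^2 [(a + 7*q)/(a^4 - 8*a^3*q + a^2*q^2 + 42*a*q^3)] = 2*(a*(a^3 - 8*a^2*q + a*q^2 + 42*q^3)*(-4*a^3 + 24*a^2*q - 2*a*q^2 - 42*q^3 - (a + 7*q)*(6*a^2 - 24*a*q + q^2)) + 4*(a + 7*q)*(2*a^3 - 12*a^2*q + a*q^2 + 21*q^3)^2)/(a^3*(a^3 - 8*a^2*q + a*q^2 + 42*q^3)^3)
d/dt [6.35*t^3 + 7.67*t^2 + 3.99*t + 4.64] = 19.05*t^2 + 15.34*t + 3.99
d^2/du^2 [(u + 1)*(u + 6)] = 2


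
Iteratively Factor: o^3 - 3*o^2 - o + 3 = (o + 1)*(o^2 - 4*o + 3) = (o - 3)*(o + 1)*(o - 1)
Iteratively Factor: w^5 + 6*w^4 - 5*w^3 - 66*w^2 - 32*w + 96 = (w + 4)*(w^4 + 2*w^3 - 13*w^2 - 14*w + 24) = (w + 2)*(w + 4)*(w^3 - 13*w + 12) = (w + 2)*(w + 4)^2*(w^2 - 4*w + 3) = (w - 1)*(w + 2)*(w + 4)^2*(w - 3)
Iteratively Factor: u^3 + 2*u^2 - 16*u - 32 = (u + 2)*(u^2 - 16) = (u + 2)*(u + 4)*(u - 4)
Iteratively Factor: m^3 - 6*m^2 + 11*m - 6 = (m - 3)*(m^2 - 3*m + 2) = (m - 3)*(m - 1)*(m - 2)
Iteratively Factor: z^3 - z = (z - 1)*(z^2 + z) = (z - 1)*(z + 1)*(z)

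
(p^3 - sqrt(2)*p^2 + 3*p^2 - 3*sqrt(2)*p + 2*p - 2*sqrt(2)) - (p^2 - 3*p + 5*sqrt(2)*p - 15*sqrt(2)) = p^3 - sqrt(2)*p^2 + 2*p^2 - 8*sqrt(2)*p + 5*p + 13*sqrt(2)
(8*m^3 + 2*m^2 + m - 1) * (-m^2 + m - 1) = -8*m^5 + 6*m^4 - 7*m^3 - 2*m + 1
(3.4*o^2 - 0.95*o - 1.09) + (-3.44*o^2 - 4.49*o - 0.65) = -0.04*o^2 - 5.44*o - 1.74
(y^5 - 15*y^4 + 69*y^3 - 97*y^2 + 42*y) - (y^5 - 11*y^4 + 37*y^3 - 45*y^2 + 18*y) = -4*y^4 + 32*y^3 - 52*y^2 + 24*y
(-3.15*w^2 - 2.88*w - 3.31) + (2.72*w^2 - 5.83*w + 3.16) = -0.43*w^2 - 8.71*w - 0.15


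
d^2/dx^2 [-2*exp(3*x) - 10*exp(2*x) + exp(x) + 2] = (-18*exp(2*x) - 40*exp(x) + 1)*exp(x)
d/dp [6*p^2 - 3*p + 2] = 12*p - 3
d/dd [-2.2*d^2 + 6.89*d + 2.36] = 6.89 - 4.4*d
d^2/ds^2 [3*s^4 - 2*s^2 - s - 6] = 36*s^2 - 4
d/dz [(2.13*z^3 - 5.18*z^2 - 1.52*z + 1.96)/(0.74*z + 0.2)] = (3.1524*z^3 - 2.5552*z^2 - 2.072*z - 1.7544)/(0.5476*z^2 + 0.296*z + 0.04)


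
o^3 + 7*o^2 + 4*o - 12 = (o - 1)*(o + 2)*(o + 6)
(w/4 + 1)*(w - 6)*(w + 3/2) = w^3/4 - w^2/8 - 27*w/4 - 9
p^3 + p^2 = p^2*(p + 1)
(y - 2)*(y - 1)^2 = y^3 - 4*y^2 + 5*y - 2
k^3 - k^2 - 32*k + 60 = (k - 5)*(k - 2)*(k + 6)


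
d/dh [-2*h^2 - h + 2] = -4*h - 1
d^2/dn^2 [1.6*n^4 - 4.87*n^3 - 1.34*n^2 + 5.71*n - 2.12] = 19.2*n^2 - 29.22*n - 2.68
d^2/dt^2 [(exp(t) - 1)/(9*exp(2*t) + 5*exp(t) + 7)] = (81*exp(4*t) - 369*exp(3*t) - 513*exp(2*t) + 192*exp(t) + 84)*exp(t)/(729*exp(6*t) + 1215*exp(5*t) + 2376*exp(4*t) + 2015*exp(3*t) + 1848*exp(2*t) + 735*exp(t) + 343)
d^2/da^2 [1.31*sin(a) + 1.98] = -1.31*sin(a)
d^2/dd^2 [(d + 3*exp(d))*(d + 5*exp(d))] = 8*d*exp(d) + 60*exp(2*d) + 16*exp(d) + 2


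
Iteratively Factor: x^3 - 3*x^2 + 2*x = (x - 2)*(x^2 - x) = x*(x - 2)*(x - 1)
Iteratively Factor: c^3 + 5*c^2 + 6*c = (c + 3)*(c^2 + 2*c) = c*(c + 3)*(c + 2)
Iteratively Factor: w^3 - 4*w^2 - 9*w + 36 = (w + 3)*(w^2 - 7*w + 12) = (w - 4)*(w + 3)*(w - 3)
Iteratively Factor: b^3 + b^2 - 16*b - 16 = (b + 4)*(b^2 - 3*b - 4) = (b - 4)*(b + 4)*(b + 1)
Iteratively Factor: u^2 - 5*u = (u - 5)*(u)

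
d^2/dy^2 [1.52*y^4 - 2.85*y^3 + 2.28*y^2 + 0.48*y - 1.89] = 18.24*y^2 - 17.1*y + 4.56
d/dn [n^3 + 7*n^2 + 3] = n*(3*n + 14)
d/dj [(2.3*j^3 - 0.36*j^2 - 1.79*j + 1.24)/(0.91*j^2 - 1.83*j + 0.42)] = (2.093*j^4 - 8.418*j^3 + 5.1857*j^2 - 2.5592*j + 1.5174)/(0.8281*j^4 - 3.3306*j^3 + 4.1133*j^2 - 1.5372*j + 0.1764)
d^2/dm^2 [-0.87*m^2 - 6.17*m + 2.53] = -1.74000000000000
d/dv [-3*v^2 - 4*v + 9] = -6*v - 4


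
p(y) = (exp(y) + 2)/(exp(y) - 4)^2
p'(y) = exp(y)/(exp(y) - 4)^2 - 2*(exp(y) + 2)*exp(y)/(exp(y) - 4)^3 = (-exp(y) - 8)*exp(y)/(exp(y) - 4)^3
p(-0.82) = 0.19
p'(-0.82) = 0.08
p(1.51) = 23.52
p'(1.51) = -388.02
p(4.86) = 0.01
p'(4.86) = -0.01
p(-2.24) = 0.14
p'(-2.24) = 0.01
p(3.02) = 0.08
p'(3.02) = -0.13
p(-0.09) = 0.31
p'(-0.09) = 0.28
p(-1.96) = 0.14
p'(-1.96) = 0.02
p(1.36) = 547.17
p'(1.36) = 41435.48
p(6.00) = 0.00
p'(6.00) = 0.00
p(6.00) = 0.00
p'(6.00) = 0.00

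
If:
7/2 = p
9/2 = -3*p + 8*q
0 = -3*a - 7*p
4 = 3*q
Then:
No Solution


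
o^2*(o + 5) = o^3 + 5*o^2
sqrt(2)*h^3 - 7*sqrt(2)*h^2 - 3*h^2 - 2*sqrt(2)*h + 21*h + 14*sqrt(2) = (h - 7)*(h - 2*sqrt(2))*(sqrt(2)*h + 1)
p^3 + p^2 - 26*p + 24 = (p - 4)*(p - 1)*(p + 6)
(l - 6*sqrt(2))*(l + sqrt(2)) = l^2 - 5*sqrt(2)*l - 12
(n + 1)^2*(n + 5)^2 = n^4 + 12*n^3 + 46*n^2 + 60*n + 25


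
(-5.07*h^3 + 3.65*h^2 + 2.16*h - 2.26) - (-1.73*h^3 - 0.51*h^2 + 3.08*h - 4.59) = -3.34*h^3 + 4.16*h^2 - 0.92*h + 2.33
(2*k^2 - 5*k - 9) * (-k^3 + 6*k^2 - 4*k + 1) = -2*k^5 + 17*k^4 - 29*k^3 - 32*k^2 + 31*k - 9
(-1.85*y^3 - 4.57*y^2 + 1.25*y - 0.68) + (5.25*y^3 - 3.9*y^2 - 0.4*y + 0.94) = 3.4*y^3 - 8.47*y^2 + 0.85*y + 0.26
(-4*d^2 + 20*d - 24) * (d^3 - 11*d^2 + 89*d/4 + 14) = -4*d^5 + 64*d^4 - 333*d^3 + 653*d^2 - 254*d - 336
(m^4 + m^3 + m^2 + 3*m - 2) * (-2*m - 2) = -2*m^5 - 4*m^4 - 4*m^3 - 8*m^2 - 2*m + 4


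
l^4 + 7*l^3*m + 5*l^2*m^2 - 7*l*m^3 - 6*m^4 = (l - m)*(l + m)^2*(l + 6*m)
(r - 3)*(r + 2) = r^2 - r - 6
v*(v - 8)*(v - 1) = v^3 - 9*v^2 + 8*v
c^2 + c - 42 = (c - 6)*(c + 7)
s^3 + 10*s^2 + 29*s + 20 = (s + 1)*(s + 4)*(s + 5)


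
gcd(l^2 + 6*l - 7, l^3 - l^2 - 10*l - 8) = 1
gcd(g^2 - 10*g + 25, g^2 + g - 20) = 1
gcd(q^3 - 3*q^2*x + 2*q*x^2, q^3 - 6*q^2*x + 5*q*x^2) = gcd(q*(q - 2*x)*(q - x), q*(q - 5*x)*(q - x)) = -q^2 + q*x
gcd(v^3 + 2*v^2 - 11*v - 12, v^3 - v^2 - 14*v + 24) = v^2 + v - 12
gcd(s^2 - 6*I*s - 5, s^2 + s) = 1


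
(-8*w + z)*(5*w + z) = -40*w^2 - 3*w*z + z^2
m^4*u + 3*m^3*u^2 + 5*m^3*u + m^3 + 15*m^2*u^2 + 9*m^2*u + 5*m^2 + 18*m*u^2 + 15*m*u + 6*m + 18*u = (m + 2)*(m + 3)*(m + 3*u)*(m*u + 1)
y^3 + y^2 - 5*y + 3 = (y - 1)^2*(y + 3)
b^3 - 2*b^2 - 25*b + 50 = (b - 5)*(b - 2)*(b + 5)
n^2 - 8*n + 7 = (n - 7)*(n - 1)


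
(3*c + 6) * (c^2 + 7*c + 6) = 3*c^3 + 27*c^2 + 60*c + 36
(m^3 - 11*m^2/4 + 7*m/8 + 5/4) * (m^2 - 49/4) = m^5 - 11*m^4/4 - 91*m^3/8 + 559*m^2/16 - 343*m/32 - 245/16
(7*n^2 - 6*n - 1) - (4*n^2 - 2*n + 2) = 3*n^2 - 4*n - 3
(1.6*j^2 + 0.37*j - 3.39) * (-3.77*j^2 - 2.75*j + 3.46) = -6.032*j^4 - 5.7949*j^3 + 17.2988*j^2 + 10.6027*j - 11.7294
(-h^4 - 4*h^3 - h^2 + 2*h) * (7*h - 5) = -7*h^5 - 23*h^4 + 13*h^3 + 19*h^2 - 10*h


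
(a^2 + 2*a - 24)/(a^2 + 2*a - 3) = (a^2 + 2*a - 24)/(a^2 + 2*a - 3)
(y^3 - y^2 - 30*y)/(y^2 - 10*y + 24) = y*(y + 5)/(y - 4)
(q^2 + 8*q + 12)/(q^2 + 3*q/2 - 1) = 2*(q + 6)/(2*q - 1)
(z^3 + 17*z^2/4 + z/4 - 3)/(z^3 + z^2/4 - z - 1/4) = (4*z^2 + 13*z - 12)/(4*z^2 - 3*z - 1)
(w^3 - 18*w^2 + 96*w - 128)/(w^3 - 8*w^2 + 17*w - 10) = (w^2 - 16*w + 64)/(w^2 - 6*w + 5)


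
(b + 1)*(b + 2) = b^2 + 3*b + 2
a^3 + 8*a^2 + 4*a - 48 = (a - 2)*(a + 4)*(a + 6)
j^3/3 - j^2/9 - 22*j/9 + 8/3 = (j/3 + 1)*(j - 2)*(j - 4/3)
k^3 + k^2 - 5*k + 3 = (k - 1)^2*(k + 3)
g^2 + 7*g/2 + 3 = (g + 3/2)*(g + 2)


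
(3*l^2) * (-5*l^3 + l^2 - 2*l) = -15*l^5 + 3*l^4 - 6*l^3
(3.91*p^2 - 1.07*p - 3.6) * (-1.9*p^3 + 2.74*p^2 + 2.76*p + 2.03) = -7.429*p^5 + 12.7464*p^4 + 14.6998*p^3 - 4.8799*p^2 - 12.1081*p - 7.308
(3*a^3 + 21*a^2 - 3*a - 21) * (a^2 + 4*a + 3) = 3*a^5 + 33*a^4 + 90*a^3 + 30*a^2 - 93*a - 63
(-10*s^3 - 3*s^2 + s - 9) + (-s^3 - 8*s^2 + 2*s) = -11*s^3 - 11*s^2 + 3*s - 9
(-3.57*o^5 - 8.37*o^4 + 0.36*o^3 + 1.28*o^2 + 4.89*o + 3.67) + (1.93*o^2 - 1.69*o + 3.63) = -3.57*o^5 - 8.37*o^4 + 0.36*o^3 + 3.21*o^2 + 3.2*o + 7.3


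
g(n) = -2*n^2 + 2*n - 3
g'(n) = 2 - 4*n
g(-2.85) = -24.94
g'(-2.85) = 13.40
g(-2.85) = -24.94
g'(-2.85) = 13.40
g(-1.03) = -7.18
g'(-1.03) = 6.12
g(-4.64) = -55.34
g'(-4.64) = 20.56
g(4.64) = -36.78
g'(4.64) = -16.56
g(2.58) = -11.15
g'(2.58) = -8.32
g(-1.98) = -14.80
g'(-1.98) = 9.92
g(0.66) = -2.55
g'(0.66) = -0.64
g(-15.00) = -483.00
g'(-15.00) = 62.00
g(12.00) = -267.00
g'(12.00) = -46.00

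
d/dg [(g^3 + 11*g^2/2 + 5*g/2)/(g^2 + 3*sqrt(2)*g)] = (2*g^2 + 12*sqrt(2)*g - 5 + 33*sqrt(2))/(2*(g^2 + 6*sqrt(2)*g + 18))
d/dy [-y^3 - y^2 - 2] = y*(-3*y - 2)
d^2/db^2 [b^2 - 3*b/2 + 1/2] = 2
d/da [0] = 0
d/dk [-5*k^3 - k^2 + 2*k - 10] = -15*k^2 - 2*k + 2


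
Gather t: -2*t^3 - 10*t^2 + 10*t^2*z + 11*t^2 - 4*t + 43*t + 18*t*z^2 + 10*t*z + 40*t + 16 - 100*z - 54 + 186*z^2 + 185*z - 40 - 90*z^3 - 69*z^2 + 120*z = -2*t^3 + t^2*(10*z + 1) + t*(18*z^2 + 10*z + 79) - 90*z^3 + 117*z^2 + 205*z - 78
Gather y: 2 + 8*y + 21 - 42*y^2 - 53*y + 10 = -42*y^2 - 45*y + 33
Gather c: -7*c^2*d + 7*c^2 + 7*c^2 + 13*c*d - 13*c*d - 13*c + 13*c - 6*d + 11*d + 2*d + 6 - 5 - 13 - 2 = c^2*(14 - 7*d) + 7*d - 14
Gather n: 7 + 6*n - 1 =6*n + 6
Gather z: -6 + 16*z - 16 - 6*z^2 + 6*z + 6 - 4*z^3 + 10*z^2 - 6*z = -4*z^3 + 4*z^2 + 16*z - 16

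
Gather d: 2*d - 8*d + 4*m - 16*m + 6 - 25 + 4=-6*d - 12*m - 15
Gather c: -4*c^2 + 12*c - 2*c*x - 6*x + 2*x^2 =-4*c^2 + c*(12 - 2*x) + 2*x^2 - 6*x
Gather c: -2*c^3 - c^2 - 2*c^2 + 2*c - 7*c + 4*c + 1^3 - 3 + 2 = -2*c^3 - 3*c^2 - c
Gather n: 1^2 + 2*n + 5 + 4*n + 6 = 6*n + 12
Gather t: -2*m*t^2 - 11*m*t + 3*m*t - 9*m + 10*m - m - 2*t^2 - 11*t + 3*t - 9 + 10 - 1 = t^2*(-2*m - 2) + t*(-8*m - 8)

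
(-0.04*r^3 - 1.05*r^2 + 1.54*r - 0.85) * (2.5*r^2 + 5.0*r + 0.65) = -0.1*r^5 - 2.825*r^4 - 1.426*r^3 + 4.8925*r^2 - 3.249*r - 0.5525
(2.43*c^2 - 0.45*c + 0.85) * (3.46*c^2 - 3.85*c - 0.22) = 8.4078*c^4 - 10.9125*c^3 + 4.1389*c^2 - 3.1735*c - 0.187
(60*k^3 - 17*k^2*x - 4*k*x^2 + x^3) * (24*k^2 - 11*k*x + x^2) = 1440*k^5 - 1068*k^4*x + 151*k^3*x^2 + 51*k^2*x^3 - 15*k*x^4 + x^5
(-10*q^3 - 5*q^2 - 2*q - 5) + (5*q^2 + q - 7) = -10*q^3 - q - 12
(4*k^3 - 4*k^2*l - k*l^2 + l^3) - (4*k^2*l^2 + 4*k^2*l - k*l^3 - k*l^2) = 4*k^3 - 4*k^2*l^2 - 8*k^2*l + k*l^3 + l^3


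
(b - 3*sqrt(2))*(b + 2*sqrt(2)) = b^2 - sqrt(2)*b - 12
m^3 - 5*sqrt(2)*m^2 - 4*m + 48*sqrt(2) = (m - 4*sqrt(2))*(m - 3*sqrt(2))*(m + 2*sqrt(2))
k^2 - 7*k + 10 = (k - 5)*(k - 2)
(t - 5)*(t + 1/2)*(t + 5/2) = t^3 - 2*t^2 - 55*t/4 - 25/4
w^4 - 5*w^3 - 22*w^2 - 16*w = w*(w - 8)*(w + 1)*(w + 2)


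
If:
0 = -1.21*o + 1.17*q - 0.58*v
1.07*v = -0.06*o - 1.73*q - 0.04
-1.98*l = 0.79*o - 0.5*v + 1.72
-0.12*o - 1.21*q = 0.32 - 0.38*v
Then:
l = -0.70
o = -0.27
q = -0.16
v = 0.24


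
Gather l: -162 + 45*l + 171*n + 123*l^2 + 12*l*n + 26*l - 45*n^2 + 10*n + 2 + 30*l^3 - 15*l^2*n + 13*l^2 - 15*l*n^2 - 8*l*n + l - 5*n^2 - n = 30*l^3 + l^2*(136 - 15*n) + l*(-15*n^2 + 4*n + 72) - 50*n^2 + 180*n - 160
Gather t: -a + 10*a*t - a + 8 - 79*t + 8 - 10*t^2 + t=-2*a - 10*t^2 + t*(10*a - 78) + 16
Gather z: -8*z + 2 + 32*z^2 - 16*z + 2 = 32*z^2 - 24*z + 4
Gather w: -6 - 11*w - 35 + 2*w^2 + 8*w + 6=2*w^2 - 3*w - 35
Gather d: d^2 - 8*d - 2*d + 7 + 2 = d^2 - 10*d + 9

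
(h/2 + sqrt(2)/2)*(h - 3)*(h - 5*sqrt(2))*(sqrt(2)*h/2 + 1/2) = sqrt(2)*h^4/4 - 7*h^3/4 - 3*sqrt(2)*h^3/4 - 7*sqrt(2)*h^2/2 + 21*h^2/4 - 5*h/2 + 21*sqrt(2)*h/2 + 15/2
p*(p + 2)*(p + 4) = p^3 + 6*p^2 + 8*p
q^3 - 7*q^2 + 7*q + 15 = (q - 5)*(q - 3)*(q + 1)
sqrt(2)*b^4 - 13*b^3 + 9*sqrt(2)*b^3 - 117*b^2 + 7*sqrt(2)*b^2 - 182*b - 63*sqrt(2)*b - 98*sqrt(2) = (b + 2)*(b + 7)*(b - 7*sqrt(2))*(sqrt(2)*b + 1)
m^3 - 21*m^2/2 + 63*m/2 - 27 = (m - 6)*(m - 3)*(m - 3/2)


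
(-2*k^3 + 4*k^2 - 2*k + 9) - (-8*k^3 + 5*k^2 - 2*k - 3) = 6*k^3 - k^2 + 12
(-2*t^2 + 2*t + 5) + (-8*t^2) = -10*t^2 + 2*t + 5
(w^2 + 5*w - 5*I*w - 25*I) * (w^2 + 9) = w^4 + 5*w^3 - 5*I*w^3 + 9*w^2 - 25*I*w^2 + 45*w - 45*I*w - 225*I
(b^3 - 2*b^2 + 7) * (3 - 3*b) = -3*b^4 + 9*b^3 - 6*b^2 - 21*b + 21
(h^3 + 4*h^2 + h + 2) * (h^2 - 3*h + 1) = h^5 + h^4 - 10*h^3 + 3*h^2 - 5*h + 2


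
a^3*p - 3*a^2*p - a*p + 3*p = (a - 3)*(a - 1)*(a*p + p)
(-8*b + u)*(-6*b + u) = 48*b^2 - 14*b*u + u^2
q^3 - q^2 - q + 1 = (q - 1)^2*(q + 1)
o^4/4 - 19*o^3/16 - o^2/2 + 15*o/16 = o*(o/4 + 1/4)*(o - 5)*(o - 3/4)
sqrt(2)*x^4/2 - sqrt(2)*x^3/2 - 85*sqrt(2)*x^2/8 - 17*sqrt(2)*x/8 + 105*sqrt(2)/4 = (x - 5)*(x - 3/2)*(x + 7/2)*(sqrt(2)*x/2 + sqrt(2))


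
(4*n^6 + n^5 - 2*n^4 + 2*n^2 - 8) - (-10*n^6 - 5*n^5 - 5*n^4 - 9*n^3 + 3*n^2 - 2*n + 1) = 14*n^6 + 6*n^5 + 3*n^4 + 9*n^3 - n^2 + 2*n - 9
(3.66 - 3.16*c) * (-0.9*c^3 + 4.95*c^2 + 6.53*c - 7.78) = 2.844*c^4 - 18.936*c^3 - 2.5178*c^2 + 48.4846*c - 28.4748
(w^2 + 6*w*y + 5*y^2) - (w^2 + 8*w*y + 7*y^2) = -2*w*y - 2*y^2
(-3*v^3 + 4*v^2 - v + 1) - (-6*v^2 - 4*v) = -3*v^3 + 10*v^2 + 3*v + 1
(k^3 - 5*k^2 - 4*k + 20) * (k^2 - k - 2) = k^5 - 6*k^4 - k^3 + 34*k^2 - 12*k - 40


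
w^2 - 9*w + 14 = (w - 7)*(w - 2)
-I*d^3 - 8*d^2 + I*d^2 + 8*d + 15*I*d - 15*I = (d - 5*I)*(d - 3*I)*(-I*d + I)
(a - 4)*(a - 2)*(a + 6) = a^3 - 28*a + 48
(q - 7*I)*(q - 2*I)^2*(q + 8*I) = q^4 - 3*I*q^3 + 56*q^2 - 228*I*q - 224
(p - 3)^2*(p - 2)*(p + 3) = p^4 - 5*p^3 - 3*p^2 + 45*p - 54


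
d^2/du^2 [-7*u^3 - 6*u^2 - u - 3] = -42*u - 12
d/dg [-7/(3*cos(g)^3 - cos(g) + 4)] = 7*(1 - 9*cos(g)^2)*sin(g)/(3*cos(g)^3 - cos(g) + 4)^2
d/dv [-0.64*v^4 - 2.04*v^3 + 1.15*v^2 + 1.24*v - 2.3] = -2.56*v^3 - 6.12*v^2 + 2.3*v + 1.24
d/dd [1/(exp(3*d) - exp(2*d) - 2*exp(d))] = (-3*exp(2*d) + 2*exp(d) + 2)*exp(-d)/(-exp(2*d) + exp(d) + 2)^2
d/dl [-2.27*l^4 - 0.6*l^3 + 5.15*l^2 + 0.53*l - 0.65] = -9.08*l^3 - 1.8*l^2 + 10.3*l + 0.53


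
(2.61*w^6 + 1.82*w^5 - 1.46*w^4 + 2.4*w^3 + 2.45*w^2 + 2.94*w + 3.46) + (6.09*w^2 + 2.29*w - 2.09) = 2.61*w^6 + 1.82*w^5 - 1.46*w^4 + 2.4*w^3 + 8.54*w^2 + 5.23*w + 1.37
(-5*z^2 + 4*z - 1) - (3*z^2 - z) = -8*z^2 + 5*z - 1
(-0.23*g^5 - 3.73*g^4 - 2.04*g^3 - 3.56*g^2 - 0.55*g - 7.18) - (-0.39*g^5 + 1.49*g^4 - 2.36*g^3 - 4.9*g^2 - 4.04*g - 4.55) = 0.16*g^5 - 5.22*g^4 + 0.32*g^3 + 1.34*g^2 + 3.49*g - 2.63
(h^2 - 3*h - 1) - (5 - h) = h^2 - 2*h - 6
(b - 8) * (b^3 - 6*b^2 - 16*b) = b^4 - 14*b^3 + 32*b^2 + 128*b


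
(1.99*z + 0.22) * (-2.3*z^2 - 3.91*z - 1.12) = -4.577*z^3 - 8.2869*z^2 - 3.089*z - 0.2464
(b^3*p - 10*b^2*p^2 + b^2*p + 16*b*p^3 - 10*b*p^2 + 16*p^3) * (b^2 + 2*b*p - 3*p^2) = b^5*p - 8*b^4*p^2 + b^4*p - 7*b^3*p^3 - 8*b^3*p^2 + 62*b^2*p^4 - 7*b^2*p^3 - 48*b*p^5 + 62*b*p^4 - 48*p^5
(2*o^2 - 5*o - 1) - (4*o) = 2*o^2 - 9*o - 1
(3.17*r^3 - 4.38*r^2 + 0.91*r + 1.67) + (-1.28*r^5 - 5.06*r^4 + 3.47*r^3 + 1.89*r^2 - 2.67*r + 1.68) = -1.28*r^5 - 5.06*r^4 + 6.64*r^3 - 2.49*r^2 - 1.76*r + 3.35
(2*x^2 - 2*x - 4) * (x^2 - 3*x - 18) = 2*x^4 - 8*x^3 - 34*x^2 + 48*x + 72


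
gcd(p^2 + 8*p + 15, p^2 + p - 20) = p + 5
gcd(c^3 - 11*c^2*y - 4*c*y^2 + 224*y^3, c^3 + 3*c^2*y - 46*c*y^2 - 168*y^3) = -c^2 + 3*c*y + 28*y^2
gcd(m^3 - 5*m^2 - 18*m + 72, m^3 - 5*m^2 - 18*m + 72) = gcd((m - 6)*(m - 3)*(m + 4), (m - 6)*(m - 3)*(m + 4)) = m^3 - 5*m^2 - 18*m + 72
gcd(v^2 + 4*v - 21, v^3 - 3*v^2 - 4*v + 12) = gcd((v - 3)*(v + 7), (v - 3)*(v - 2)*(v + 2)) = v - 3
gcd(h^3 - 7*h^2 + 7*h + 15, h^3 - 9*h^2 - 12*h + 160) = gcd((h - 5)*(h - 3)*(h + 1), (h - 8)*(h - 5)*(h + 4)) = h - 5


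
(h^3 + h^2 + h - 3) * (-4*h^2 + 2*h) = -4*h^5 - 2*h^4 - 2*h^3 + 14*h^2 - 6*h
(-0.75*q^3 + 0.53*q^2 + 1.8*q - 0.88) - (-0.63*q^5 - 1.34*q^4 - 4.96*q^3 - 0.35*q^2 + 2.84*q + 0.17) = 0.63*q^5 + 1.34*q^4 + 4.21*q^3 + 0.88*q^2 - 1.04*q - 1.05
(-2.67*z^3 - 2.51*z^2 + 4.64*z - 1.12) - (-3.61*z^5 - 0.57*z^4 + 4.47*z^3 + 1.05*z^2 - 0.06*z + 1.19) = 3.61*z^5 + 0.57*z^4 - 7.14*z^3 - 3.56*z^2 + 4.7*z - 2.31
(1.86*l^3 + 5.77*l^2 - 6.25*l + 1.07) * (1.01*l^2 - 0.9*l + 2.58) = 1.8786*l^5 + 4.1537*l^4 - 6.7067*l^3 + 21.5923*l^2 - 17.088*l + 2.7606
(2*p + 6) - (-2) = 2*p + 8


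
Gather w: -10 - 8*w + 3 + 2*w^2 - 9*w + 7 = 2*w^2 - 17*w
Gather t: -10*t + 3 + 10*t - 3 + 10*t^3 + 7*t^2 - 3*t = 10*t^3 + 7*t^2 - 3*t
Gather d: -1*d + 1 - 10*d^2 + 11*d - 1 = -10*d^2 + 10*d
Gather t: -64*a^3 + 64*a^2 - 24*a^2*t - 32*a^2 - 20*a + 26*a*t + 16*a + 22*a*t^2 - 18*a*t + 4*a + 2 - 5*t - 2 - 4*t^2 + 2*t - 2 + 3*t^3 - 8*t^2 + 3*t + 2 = -64*a^3 + 32*a^2 + 3*t^3 + t^2*(22*a - 12) + t*(-24*a^2 + 8*a)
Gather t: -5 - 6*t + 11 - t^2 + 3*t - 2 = -t^2 - 3*t + 4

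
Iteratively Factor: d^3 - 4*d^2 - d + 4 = (d - 4)*(d^2 - 1) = (d - 4)*(d + 1)*(d - 1)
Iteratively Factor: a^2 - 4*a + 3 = (a - 3)*(a - 1)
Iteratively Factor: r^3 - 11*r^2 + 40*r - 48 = (r - 4)*(r^2 - 7*r + 12) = (r - 4)*(r - 3)*(r - 4)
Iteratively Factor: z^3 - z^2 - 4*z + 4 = (z - 2)*(z^2 + z - 2) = (z - 2)*(z - 1)*(z + 2)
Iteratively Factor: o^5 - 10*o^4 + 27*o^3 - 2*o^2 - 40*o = (o + 1)*(o^4 - 11*o^3 + 38*o^2 - 40*o) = (o - 5)*(o + 1)*(o^3 - 6*o^2 + 8*o) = o*(o - 5)*(o + 1)*(o^2 - 6*o + 8) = o*(o - 5)*(o - 4)*(o + 1)*(o - 2)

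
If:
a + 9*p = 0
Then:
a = -9*p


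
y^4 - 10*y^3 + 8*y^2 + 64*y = y*(y - 8)*(y - 4)*(y + 2)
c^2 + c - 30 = (c - 5)*(c + 6)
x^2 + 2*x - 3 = (x - 1)*(x + 3)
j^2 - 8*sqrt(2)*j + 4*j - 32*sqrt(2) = (j + 4)*(j - 8*sqrt(2))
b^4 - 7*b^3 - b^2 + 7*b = b*(b - 7)*(b - 1)*(b + 1)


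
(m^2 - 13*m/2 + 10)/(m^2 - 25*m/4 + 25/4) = 2*(2*m^2 - 13*m + 20)/(4*m^2 - 25*m + 25)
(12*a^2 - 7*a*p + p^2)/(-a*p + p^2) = (-12*a^2 + 7*a*p - p^2)/(p*(a - p))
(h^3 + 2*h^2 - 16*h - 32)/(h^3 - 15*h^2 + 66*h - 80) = (h^3 + 2*h^2 - 16*h - 32)/(h^3 - 15*h^2 + 66*h - 80)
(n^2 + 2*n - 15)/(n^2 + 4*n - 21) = (n + 5)/(n + 7)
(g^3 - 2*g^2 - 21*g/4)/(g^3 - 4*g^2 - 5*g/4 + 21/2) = g/(g - 2)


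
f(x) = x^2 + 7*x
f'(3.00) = 13.00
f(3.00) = 30.00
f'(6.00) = 19.00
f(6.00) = 78.00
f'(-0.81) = 5.38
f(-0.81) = -5.01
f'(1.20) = 9.40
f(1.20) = 9.84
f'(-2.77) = 1.46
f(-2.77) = -11.72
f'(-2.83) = 1.34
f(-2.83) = -11.80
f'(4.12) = 15.24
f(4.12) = 45.81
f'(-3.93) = -0.86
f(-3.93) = -12.07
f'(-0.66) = 5.68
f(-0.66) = -4.18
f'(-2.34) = 2.32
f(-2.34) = -10.90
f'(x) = 2*x + 7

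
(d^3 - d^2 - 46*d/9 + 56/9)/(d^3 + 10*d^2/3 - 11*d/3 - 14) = (d - 4/3)/(d + 3)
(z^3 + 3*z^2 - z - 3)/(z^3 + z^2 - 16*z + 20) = (z^3 + 3*z^2 - z - 3)/(z^3 + z^2 - 16*z + 20)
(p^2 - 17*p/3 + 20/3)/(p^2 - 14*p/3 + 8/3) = (3*p - 5)/(3*p - 2)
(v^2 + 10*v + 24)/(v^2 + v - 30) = (v + 4)/(v - 5)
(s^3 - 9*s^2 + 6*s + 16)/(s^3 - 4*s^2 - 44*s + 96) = (s + 1)/(s + 6)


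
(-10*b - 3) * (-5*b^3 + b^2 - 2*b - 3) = 50*b^4 + 5*b^3 + 17*b^2 + 36*b + 9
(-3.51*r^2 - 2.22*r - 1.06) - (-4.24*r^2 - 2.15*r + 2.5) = 0.73*r^2 - 0.0700000000000003*r - 3.56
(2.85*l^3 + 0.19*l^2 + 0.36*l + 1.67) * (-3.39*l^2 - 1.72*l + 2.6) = -9.6615*l^5 - 5.5461*l^4 + 5.8628*l^3 - 5.7865*l^2 - 1.9364*l + 4.342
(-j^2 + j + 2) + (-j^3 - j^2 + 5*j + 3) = -j^3 - 2*j^2 + 6*j + 5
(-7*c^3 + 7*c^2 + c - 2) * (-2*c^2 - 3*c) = 14*c^5 + 7*c^4 - 23*c^3 + c^2 + 6*c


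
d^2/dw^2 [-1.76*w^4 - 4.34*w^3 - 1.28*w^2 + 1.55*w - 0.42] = -21.12*w^2 - 26.04*w - 2.56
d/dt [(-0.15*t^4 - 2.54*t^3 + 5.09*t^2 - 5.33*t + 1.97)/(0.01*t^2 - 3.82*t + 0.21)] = (-0.003*t^5 + 1.6936*t^4 + 19.2796*t^3 - 20.9907*t^2 + 2.0984*t + 6.4061)/(0.0001*t^4 - 0.0764*t^3 + 14.5966*t^2 - 1.6044*t + 0.0441)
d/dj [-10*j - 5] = -10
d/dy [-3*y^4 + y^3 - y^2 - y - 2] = -12*y^3 + 3*y^2 - 2*y - 1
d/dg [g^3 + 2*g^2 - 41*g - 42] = 3*g^2 + 4*g - 41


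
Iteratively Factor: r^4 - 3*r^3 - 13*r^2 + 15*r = (r + 3)*(r^3 - 6*r^2 + 5*r) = (r - 5)*(r + 3)*(r^2 - r) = (r - 5)*(r - 1)*(r + 3)*(r)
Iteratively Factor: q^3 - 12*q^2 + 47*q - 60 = (q - 5)*(q^2 - 7*q + 12) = (q - 5)*(q - 4)*(q - 3)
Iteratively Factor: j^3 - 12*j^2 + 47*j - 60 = (j - 4)*(j^2 - 8*j + 15) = (j - 5)*(j - 4)*(j - 3)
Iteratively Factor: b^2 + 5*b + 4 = (b + 4)*(b + 1)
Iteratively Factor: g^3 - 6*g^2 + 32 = (g - 4)*(g^2 - 2*g - 8) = (g - 4)^2*(g + 2)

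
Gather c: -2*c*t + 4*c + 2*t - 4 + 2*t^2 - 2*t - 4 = c*(4 - 2*t) + 2*t^2 - 8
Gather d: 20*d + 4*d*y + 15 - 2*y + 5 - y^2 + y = d*(4*y + 20) - y^2 - y + 20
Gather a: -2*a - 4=-2*a - 4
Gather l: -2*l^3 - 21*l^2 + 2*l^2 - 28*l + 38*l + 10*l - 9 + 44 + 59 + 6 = -2*l^3 - 19*l^2 + 20*l + 100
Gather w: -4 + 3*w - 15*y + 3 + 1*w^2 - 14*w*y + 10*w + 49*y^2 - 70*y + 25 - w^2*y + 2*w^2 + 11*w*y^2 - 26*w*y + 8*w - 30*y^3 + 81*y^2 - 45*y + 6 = w^2*(3 - y) + w*(11*y^2 - 40*y + 21) - 30*y^3 + 130*y^2 - 130*y + 30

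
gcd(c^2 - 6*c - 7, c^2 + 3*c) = 1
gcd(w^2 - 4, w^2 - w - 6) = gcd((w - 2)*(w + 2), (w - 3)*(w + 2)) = w + 2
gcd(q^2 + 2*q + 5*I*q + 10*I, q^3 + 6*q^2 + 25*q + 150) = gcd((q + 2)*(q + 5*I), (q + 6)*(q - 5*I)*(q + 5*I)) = q + 5*I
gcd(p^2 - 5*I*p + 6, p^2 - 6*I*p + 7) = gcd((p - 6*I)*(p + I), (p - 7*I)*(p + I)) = p + I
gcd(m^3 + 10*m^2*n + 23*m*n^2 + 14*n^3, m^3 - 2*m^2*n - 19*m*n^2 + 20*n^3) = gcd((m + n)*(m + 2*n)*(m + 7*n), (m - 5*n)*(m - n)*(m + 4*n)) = 1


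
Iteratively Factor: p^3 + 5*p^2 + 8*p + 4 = (p + 2)*(p^2 + 3*p + 2) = (p + 1)*(p + 2)*(p + 2)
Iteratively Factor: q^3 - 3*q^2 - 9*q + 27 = (q + 3)*(q^2 - 6*q + 9) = (q - 3)*(q + 3)*(q - 3)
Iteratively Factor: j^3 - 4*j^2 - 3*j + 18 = (j + 2)*(j^2 - 6*j + 9) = (j - 3)*(j + 2)*(j - 3)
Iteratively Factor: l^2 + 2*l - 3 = (l + 3)*(l - 1)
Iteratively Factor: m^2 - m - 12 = (m - 4)*(m + 3)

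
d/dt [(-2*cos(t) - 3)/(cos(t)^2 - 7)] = 2*(sin(t)^2 - 3*cos(t) - 8)*sin(t)/(cos(t)^2 - 7)^2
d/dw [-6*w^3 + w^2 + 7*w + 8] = -18*w^2 + 2*w + 7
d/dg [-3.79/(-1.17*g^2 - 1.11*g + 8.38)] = (-8.8686*g - 4.2069)/(1.17*g^2 + 1.11*g - 8.38)^2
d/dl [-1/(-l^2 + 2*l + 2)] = 2*(1 - l)/(-l^2 + 2*l + 2)^2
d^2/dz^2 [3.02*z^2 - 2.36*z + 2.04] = 6.04000000000000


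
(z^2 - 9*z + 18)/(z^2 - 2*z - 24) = (z - 3)/(z + 4)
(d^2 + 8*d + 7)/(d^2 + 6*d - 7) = (d + 1)/(d - 1)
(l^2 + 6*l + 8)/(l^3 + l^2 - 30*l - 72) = (l + 2)/(l^2 - 3*l - 18)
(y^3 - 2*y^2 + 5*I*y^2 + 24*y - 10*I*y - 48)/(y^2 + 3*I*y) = (y^3 + y^2*(-2 + 5*I) + 2*y*(12 - 5*I) - 48)/(y*(y + 3*I))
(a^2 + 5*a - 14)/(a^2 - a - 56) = (a - 2)/(a - 8)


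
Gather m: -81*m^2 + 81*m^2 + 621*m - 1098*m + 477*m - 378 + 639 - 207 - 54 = 0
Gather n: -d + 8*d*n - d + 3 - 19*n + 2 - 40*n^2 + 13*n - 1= -2*d - 40*n^2 + n*(8*d - 6) + 4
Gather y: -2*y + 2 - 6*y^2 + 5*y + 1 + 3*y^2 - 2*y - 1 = -3*y^2 + y + 2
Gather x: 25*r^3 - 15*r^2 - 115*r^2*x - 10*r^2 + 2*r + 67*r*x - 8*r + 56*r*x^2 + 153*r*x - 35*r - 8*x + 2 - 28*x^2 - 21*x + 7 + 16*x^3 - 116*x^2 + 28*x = 25*r^3 - 25*r^2 - 41*r + 16*x^3 + x^2*(56*r - 144) + x*(-115*r^2 + 220*r - 1) + 9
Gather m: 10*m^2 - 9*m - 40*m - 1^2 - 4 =10*m^2 - 49*m - 5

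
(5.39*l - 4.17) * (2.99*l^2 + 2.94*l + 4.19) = 16.1161*l^3 + 3.3783*l^2 + 10.3243*l - 17.4723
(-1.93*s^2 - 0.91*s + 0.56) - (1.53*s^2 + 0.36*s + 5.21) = -3.46*s^2 - 1.27*s - 4.65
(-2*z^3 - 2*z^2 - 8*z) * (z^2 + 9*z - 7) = -2*z^5 - 20*z^4 - 12*z^3 - 58*z^2 + 56*z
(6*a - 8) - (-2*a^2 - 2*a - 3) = 2*a^2 + 8*a - 5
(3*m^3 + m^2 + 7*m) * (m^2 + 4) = 3*m^5 + m^4 + 19*m^3 + 4*m^2 + 28*m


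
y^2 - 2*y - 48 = (y - 8)*(y + 6)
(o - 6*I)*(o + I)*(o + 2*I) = o^3 - 3*I*o^2 + 16*o + 12*I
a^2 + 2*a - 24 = (a - 4)*(a + 6)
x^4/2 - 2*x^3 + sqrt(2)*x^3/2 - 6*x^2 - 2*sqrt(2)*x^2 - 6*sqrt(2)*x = x*(x/2 + sqrt(2)/2)*(x - 6)*(x + 2)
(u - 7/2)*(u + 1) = u^2 - 5*u/2 - 7/2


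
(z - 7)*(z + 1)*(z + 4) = z^3 - 2*z^2 - 31*z - 28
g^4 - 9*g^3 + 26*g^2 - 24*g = g*(g - 4)*(g - 3)*(g - 2)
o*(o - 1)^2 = o^3 - 2*o^2 + o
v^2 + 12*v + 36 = (v + 6)^2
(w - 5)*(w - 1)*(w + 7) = w^3 + w^2 - 37*w + 35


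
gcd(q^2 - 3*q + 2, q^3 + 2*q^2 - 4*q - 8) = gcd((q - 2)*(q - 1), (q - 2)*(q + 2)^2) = q - 2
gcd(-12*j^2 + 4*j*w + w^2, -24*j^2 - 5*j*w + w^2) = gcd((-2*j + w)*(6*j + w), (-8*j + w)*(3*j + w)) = 1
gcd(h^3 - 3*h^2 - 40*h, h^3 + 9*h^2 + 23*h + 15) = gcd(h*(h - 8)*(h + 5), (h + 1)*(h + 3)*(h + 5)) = h + 5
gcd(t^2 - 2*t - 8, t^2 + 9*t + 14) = t + 2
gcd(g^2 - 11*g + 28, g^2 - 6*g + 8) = g - 4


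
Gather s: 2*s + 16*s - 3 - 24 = 18*s - 27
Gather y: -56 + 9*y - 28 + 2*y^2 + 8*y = 2*y^2 + 17*y - 84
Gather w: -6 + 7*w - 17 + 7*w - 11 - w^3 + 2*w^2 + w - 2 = -w^3 + 2*w^2 + 15*w - 36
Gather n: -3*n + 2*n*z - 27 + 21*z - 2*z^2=n*(2*z - 3) - 2*z^2 + 21*z - 27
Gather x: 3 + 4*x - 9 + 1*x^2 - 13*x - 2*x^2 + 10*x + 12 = -x^2 + x + 6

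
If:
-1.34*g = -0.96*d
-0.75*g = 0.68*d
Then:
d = 0.00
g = 0.00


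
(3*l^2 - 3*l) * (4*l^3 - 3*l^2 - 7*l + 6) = 12*l^5 - 21*l^4 - 12*l^3 + 39*l^2 - 18*l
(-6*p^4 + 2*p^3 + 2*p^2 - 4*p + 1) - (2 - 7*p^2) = -6*p^4 + 2*p^3 + 9*p^2 - 4*p - 1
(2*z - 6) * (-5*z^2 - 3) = -10*z^3 + 30*z^2 - 6*z + 18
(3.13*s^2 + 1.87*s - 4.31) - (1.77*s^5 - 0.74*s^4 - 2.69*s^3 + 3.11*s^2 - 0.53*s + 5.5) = -1.77*s^5 + 0.74*s^4 + 2.69*s^3 + 0.02*s^2 + 2.4*s - 9.81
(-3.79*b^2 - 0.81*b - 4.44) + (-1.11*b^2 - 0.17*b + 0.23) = -4.9*b^2 - 0.98*b - 4.21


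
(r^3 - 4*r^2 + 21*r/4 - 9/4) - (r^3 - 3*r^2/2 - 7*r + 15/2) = -5*r^2/2 + 49*r/4 - 39/4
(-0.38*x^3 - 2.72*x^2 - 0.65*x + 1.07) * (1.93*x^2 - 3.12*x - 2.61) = -0.7334*x^5 - 4.064*x^4 + 8.2237*x^3 + 11.1923*x^2 - 1.6419*x - 2.7927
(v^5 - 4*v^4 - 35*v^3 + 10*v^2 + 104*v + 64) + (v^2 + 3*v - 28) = v^5 - 4*v^4 - 35*v^3 + 11*v^2 + 107*v + 36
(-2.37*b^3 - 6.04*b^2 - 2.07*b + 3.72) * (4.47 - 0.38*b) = 0.9006*b^4 - 8.2987*b^3 - 26.2122*b^2 - 10.6665*b + 16.6284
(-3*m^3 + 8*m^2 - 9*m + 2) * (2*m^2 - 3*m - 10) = -6*m^5 + 25*m^4 - 12*m^3 - 49*m^2 + 84*m - 20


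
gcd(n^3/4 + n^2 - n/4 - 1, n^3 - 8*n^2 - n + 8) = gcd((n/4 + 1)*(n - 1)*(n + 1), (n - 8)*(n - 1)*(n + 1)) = n^2 - 1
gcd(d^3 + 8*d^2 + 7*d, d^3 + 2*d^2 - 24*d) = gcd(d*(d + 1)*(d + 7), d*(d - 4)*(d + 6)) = d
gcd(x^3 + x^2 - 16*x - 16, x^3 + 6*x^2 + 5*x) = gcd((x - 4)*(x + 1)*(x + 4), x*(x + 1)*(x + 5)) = x + 1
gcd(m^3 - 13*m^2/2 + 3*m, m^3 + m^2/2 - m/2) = m^2 - m/2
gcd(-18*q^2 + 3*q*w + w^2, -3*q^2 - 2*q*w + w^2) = 3*q - w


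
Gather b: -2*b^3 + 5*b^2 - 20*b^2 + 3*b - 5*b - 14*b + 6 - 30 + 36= -2*b^3 - 15*b^2 - 16*b + 12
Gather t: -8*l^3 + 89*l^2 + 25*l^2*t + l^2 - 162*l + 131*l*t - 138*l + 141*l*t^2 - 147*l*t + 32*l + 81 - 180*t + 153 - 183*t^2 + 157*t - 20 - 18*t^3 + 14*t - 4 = -8*l^3 + 90*l^2 - 268*l - 18*t^3 + t^2*(141*l - 183) + t*(25*l^2 - 16*l - 9) + 210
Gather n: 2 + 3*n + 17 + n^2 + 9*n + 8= n^2 + 12*n + 27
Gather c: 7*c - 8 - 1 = 7*c - 9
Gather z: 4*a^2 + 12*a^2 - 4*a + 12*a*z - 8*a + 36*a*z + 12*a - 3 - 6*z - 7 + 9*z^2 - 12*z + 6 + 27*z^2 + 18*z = 16*a^2 + 48*a*z + 36*z^2 - 4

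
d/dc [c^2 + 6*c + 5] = 2*c + 6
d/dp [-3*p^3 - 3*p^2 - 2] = 3*p*(-3*p - 2)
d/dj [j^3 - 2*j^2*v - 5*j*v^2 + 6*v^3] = 3*j^2 - 4*j*v - 5*v^2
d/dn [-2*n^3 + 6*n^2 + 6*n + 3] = -6*n^2 + 12*n + 6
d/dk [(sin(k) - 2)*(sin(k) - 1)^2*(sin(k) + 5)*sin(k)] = (5*sin(k)^4 + 4*sin(k)^3 - 45*sin(k)^2 + 46*sin(k) - 10)*cos(k)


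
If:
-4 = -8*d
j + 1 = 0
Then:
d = 1/2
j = -1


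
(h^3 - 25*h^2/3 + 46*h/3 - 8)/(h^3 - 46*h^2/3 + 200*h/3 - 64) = (h - 1)/(h - 8)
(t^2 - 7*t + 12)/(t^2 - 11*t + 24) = (t - 4)/(t - 8)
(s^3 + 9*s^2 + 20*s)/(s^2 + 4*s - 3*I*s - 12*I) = s*(s + 5)/(s - 3*I)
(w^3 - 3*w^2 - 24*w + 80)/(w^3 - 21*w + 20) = (w - 4)/(w - 1)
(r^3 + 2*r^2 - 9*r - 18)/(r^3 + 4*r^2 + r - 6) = (r - 3)/(r - 1)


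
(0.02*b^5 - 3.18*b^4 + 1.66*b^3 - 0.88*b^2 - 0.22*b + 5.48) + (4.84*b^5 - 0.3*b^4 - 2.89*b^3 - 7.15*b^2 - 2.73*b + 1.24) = 4.86*b^5 - 3.48*b^4 - 1.23*b^3 - 8.03*b^2 - 2.95*b + 6.72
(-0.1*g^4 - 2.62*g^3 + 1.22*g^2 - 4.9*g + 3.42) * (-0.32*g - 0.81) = 0.032*g^5 + 0.9194*g^4 + 1.7318*g^3 + 0.5798*g^2 + 2.8746*g - 2.7702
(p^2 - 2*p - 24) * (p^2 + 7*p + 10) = p^4 + 5*p^3 - 28*p^2 - 188*p - 240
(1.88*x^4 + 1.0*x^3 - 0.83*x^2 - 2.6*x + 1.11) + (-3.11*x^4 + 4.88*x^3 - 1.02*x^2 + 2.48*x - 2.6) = -1.23*x^4 + 5.88*x^3 - 1.85*x^2 - 0.12*x - 1.49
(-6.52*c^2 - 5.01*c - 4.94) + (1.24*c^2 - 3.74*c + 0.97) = -5.28*c^2 - 8.75*c - 3.97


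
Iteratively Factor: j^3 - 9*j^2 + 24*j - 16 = (j - 4)*(j^2 - 5*j + 4) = (j - 4)^2*(j - 1)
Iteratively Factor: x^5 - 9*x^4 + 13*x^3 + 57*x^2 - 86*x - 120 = (x - 4)*(x^4 - 5*x^3 - 7*x^2 + 29*x + 30) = (x - 4)*(x + 2)*(x^3 - 7*x^2 + 7*x + 15) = (x - 4)*(x + 1)*(x + 2)*(x^2 - 8*x + 15) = (x - 5)*(x - 4)*(x + 1)*(x + 2)*(x - 3)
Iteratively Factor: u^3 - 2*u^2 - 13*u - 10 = (u + 1)*(u^2 - 3*u - 10) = (u + 1)*(u + 2)*(u - 5)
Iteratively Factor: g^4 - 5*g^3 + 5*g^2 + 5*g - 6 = (g - 1)*(g^3 - 4*g^2 + g + 6) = (g - 3)*(g - 1)*(g^2 - g - 2) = (g - 3)*(g - 2)*(g - 1)*(g + 1)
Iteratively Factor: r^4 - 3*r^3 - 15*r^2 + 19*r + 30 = (r + 1)*(r^3 - 4*r^2 - 11*r + 30) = (r - 2)*(r + 1)*(r^2 - 2*r - 15) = (r - 2)*(r + 1)*(r + 3)*(r - 5)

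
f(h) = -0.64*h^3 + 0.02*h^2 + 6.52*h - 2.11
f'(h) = -1.92*h^2 + 0.04*h + 6.52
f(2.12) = 5.70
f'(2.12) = -2.02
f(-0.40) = -4.67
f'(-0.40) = 6.20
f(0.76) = 2.58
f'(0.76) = 5.44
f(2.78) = 2.42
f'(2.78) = -8.21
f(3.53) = -7.00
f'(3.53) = -17.26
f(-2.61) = -7.61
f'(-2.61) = -6.66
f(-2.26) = -9.36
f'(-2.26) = -3.38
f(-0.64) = -6.11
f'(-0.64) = 5.71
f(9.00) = -408.37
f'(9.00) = -148.64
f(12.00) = -1026.91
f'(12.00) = -269.48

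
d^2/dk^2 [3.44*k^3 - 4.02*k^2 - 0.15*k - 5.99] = 20.64*k - 8.04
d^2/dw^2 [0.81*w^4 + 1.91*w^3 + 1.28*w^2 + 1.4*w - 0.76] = 9.72*w^2 + 11.46*w + 2.56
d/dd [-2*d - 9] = -2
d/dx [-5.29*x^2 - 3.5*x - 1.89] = -10.58*x - 3.5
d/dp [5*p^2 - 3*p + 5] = 10*p - 3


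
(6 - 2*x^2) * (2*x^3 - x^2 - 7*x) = -4*x^5 + 2*x^4 + 26*x^3 - 6*x^2 - 42*x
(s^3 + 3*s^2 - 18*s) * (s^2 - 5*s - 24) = s^5 - 2*s^4 - 57*s^3 + 18*s^2 + 432*s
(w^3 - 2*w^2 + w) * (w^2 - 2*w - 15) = w^5 - 4*w^4 - 10*w^3 + 28*w^2 - 15*w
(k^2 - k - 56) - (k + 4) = k^2 - 2*k - 60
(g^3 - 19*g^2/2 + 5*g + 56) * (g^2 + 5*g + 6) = g^5 - 9*g^4/2 - 73*g^3/2 + 24*g^2 + 310*g + 336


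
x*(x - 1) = x^2 - x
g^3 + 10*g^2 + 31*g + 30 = (g + 2)*(g + 3)*(g + 5)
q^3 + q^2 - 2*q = q*(q - 1)*(q + 2)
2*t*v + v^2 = v*(2*t + v)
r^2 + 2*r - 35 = (r - 5)*(r + 7)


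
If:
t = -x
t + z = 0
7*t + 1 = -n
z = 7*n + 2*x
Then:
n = -1/50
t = -7/50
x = 7/50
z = 7/50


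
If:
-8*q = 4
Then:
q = -1/2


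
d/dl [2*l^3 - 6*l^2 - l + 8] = 6*l^2 - 12*l - 1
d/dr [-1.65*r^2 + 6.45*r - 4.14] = 6.45 - 3.3*r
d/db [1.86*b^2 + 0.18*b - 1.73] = 3.72*b + 0.18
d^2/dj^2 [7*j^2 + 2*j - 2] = 14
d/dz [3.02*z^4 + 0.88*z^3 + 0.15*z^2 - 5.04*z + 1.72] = 12.08*z^3 + 2.64*z^2 + 0.3*z - 5.04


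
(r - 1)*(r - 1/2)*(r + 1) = r^3 - r^2/2 - r + 1/2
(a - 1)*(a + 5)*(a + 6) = a^3 + 10*a^2 + 19*a - 30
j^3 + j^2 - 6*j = j*(j - 2)*(j + 3)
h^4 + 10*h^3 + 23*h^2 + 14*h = h*(h + 1)*(h + 2)*(h + 7)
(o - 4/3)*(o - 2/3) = o^2 - 2*o + 8/9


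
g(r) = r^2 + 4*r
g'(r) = 2*r + 4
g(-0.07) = -0.28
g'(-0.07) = 3.86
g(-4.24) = 1.02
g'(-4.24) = -4.48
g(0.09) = 0.37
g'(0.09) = 4.18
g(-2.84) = -3.29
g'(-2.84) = -1.68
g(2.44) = 15.71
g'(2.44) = 8.88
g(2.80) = 19.04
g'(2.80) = 9.60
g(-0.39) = -1.41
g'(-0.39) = 3.22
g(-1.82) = -3.97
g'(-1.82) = 0.36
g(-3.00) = -3.00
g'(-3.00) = -2.00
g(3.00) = 21.00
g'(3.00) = 10.00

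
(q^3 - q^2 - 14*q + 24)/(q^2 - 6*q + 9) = (q^2 + 2*q - 8)/(q - 3)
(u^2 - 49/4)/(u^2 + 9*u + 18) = (u^2 - 49/4)/(u^2 + 9*u + 18)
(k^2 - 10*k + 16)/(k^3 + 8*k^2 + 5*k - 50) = (k - 8)/(k^2 + 10*k + 25)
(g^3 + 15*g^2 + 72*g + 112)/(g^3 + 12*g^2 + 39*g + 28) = (g + 4)/(g + 1)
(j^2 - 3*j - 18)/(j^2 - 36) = (j + 3)/(j + 6)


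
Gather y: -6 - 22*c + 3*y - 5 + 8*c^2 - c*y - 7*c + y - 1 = 8*c^2 - 29*c + y*(4 - c) - 12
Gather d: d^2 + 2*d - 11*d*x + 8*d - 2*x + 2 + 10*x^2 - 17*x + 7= d^2 + d*(10 - 11*x) + 10*x^2 - 19*x + 9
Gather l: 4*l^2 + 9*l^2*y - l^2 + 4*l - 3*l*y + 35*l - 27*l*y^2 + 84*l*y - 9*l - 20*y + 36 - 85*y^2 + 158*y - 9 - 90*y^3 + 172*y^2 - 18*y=l^2*(9*y + 3) + l*(-27*y^2 + 81*y + 30) - 90*y^3 + 87*y^2 + 120*y + 27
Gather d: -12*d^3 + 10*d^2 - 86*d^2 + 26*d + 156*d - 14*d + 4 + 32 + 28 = -12*d^3 - 76*d^2 + 168*d + 64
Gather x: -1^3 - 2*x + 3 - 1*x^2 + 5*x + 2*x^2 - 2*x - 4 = x^2 + x - 2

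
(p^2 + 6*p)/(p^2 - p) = (p + 6)/(p - 1)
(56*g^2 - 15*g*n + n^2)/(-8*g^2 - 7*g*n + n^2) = (-7*g + n)/(g + n)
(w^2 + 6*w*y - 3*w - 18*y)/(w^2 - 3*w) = (w + 6*y)/w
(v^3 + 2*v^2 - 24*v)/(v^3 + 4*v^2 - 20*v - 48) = v/(v + 2)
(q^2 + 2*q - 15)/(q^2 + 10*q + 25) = (q - 3)/(q + 5)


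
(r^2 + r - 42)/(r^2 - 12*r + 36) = (r + 7)/(r - 6)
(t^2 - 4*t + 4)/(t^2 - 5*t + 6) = (t - 2)/(t - 3)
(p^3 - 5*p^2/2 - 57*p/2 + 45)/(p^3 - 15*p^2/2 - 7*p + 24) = (p^2 - p - 30)/(p^2 - 6*p - 16)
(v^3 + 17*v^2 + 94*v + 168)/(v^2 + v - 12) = (v^2 + 13*v + 42)/(v - 3)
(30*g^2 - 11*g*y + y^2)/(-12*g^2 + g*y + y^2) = (30*g^2 - 11*g*y + y^2)/(-12*g^2 + g*y + y^2)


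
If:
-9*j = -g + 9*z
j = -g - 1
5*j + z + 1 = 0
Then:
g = -27/35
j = -8/35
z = 1/7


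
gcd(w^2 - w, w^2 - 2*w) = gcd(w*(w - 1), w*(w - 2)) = w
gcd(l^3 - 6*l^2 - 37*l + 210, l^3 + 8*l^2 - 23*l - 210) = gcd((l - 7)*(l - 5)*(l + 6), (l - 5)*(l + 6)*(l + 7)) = l^2 + l - 30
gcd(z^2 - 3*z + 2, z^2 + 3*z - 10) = z - 2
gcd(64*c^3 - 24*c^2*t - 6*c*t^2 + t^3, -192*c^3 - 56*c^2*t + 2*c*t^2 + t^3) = -32*c^2 - 4*c*t + t^2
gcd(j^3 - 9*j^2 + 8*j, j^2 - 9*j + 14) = 1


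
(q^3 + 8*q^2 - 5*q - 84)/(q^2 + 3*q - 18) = (q^2 + 11*q + 28)/(q + 6)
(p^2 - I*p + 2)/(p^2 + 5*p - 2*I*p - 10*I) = (p + I)/(p + 5)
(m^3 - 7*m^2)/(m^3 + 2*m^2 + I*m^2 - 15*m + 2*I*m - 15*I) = m^2*(m - 7)/(m^3 + m^2*(2 + I) + m*(-15 + 2*I) - 15*I)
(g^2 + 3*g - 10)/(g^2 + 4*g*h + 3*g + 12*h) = (g^2 + 3*g - 10)/(g^2 + 4*g*h + 3*g + 12*h)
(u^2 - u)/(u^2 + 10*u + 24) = u*(u - 1)/(u^2 + 10*u + 24)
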